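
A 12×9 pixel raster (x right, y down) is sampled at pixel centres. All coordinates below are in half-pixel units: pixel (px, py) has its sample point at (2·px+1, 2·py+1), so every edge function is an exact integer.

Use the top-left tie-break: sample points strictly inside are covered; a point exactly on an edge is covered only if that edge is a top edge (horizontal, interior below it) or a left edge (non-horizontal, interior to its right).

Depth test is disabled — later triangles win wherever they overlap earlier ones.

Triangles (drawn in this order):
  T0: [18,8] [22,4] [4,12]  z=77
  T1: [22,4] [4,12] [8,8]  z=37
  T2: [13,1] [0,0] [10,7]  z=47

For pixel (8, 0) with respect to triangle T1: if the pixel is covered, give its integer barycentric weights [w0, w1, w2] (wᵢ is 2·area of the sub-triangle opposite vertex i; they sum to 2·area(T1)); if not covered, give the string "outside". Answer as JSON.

T0:
  2·area = 40  (B↔C swapped to make it positive)
  edge (18, 8)→(4, 12): d=(-14,4) right/bottom  bias=-1
  edge (4, 12)→(22, 4): d=(18,-8) top-left  bias=+0
  edge (22, 4)→(18, 8): d=(-4,4) right/bottom  bias=-1
    (11,1)@(23, 3): e=[50,-10,0] → .  [on edge]
    (10,2)@(21, 5): e=[30,10,0] → .  [on edge]
    (8,3)@(17, 7): e=[18,14,8] → X
    (9,3)@(19, 7): e=[10,30,0] → .  [on edge]
    (5,4)@(11, 9): e=[14,2,24] → X
    (6,4)@(13, 9): e=[6,18,16] → X
    (7,4)@(15, 9): e=[-2,34,8] → .
    (8,4)@(17, 9): e=[-10,50,0] → .  [on edge]
    (3,5)@(7, 11): e=[2,6,32] → X
    (4,5)@(9, 11): e=[-6,22,24] → .
    (5,5)@(11, 11): e=[-14,38,16] → .
    (6,5)@(13, 11): e=[-22,54,8] → .
    (7,5)@(15, 11): e=[-30,70,0] → .  [on edge]
    (6,6)@(13, 13): e=[-50,90,0] → .  [on edge]
    (5,7)@(11, 15): e=[-70,110,0] → .  [on edge]
    (4,8)@(9, 17): e=[-90,130,0] → .  [on edge]
  covered (4 px):
    . . . . . . . . . . . .
    . . . . . . . . . . . .
    . . . . . . . . . . . .
    . . . . . . . . X . . .
    . . . . . X X . . . . .
    . . . X . . . . . . . .
    . . . . . . . . . . . .
    . . . . . . . . . . . .
    . . . . . . . . . . . .
T1:
  2·area = 40
  edge (22, 4)→(4, 12): d=(-18,8) right/bottom  bias=-1
  edge (4, 12)→(8, 8): d=(4,-4) top-left  bias=+0
  edge (8, 8)→(22, 4): d=(14,-4) top-left  bias=+0
    (7,0)@(15, 1): e=[110,0,-70] → .  [on edge]
    (6,1)@(13, 3): e=[90,0,-50] → .  [on edge]
    (5,2)@(11, 5): e=[70,0,-30] → .  [on edge]
    (9,2)@(19, 5): e=[6,32,2] → X
    (10,2)@(21, 5): e=[-10,40,10] → .
    (4,3)@(9, 7): e=[50,0,-10] → .  [on edge]
    (6,3)@(13, 7): e=[18,16,6] → X
    (7,3)@(15, 7): e=[2,24,14] → X
    (8,3)@(17, 7): e=[-14,32,22] → .
    (9,3)@(19, 7): e=[-30,40,30] → .
    (3,4)@(7, 9): e=[30,0,10] → X  [on edge]
    (4,4)@(9, 9): e=[14,8,18] → X
    (2,5)@(5, 11): e=[10,0,30] → X  [on edge]
    (1,6)@(3, 13): e=[-10,0,50] → .  [on edge]
    (0,7)@(1, 15): e=[-30,0,70] → .  [on edge]
  covered (6 px):
    . . . . . . . . . . . .
    . . . . . . . . . . . .
    . . . . . . . . . X . .
    . . . . . . X X . . . .
    . . . X X . . . . . . .
    . . X . . . . . . . . .
    . . . . . . . . . . . .
    . . . . . . . . . . . .
    . . . . . . . . . . . .
T2:
  2·area = 81  (B↔C swapped to make it positive)
  edge (13, 1)→(10, 7): d=(-3,6) right/bottom  bias=-1
  edge (10, 7)→(0, 0): d=(-10,-7) top-left  bias=+0
  edge (0, 0)→(13, 1): d=(13,1) right/bottom  bias=-1
    (1,0)@(3, 1): e=[60,11,10] → X
    (2,0)@(5, 1): e=[48,25,8] → X
    (3,0)@(7, 1): e=[36,39,6] → X
    (4,0)@(9, 1): e=[24,53,4] → X
    (5,0)@(11, 1): e=[12,67,2] → X
    (6,0)@(13, 1): e=[0,81,0] → .  [on edge]
    (1,1)@(3, 3): e=[54,-9,36] → .
    (2,1)@(5, 3): e=[42,5,34] → X
    (6,1)@(13, 3): e=[-6,61,26] → .
    (2,2)@(5, 5): e=[36,-15,60] → .
    (3,2)@(7, 5): e=[24,-1,58] → .
    (4,2)@(9, 5): e=[12,13,56] → X
    (5,2)@(11, 5): e=[0,27,54] → .  [on edge]
    (4,4)@(9, 9): e=[0,-27,108] → .  [on edge]
    (3,6)@(7, 13): e=[0,-81,162] → .  [on edge]
    (2,8)@(5, 17): e=[0,-135,216] → .  [on edge]
  covered (10 px):
    . X X X X X . . . . . .
    . . X X X X . . . . . .
    . . . . X . . . . . . .
    . . . . . . . . . . . .
    . . . . . . . . . . . .
    . . . . . . . . . . . .
    . . . . . . . . . . . .
    . . . . . . . . . . . .
    . . . . . . . . . . . .

Answer: "outside"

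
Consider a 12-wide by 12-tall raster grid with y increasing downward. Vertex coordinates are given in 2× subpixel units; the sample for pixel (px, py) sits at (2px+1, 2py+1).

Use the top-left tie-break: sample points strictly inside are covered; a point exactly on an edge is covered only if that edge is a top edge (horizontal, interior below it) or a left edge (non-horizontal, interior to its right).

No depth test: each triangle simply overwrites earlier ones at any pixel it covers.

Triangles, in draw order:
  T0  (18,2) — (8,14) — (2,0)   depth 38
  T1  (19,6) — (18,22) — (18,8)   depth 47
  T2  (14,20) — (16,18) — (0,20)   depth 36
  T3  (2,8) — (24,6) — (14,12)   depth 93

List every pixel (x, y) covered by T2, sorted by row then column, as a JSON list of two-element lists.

T0:
  2·area = 212
  edge (18, 2)→(8, 14): d=(-10,12) right/bottom  bias=-1
  edge (8, 14)→(2, 0): d=(-6,-14) top-left  bias=+0
  edge (2, 0)→(18, 2): d=(16,2) right/bottom  bias=-1
    (1,0)@(3, 1): e=[190,8,14] → █
    (2,0)@(5, 1): e=[166,36,10] → █
    (3,0)@(7, 1): e=[142,64,6] → █
    (4,0)@(9, 1): e=[118,92,2] → █
    (5,0)@(11, 1): e=[94,120,-2] → ·
    (1,1)@(3, 3): e=[170,-4,46] → ·
    (2,1)@(5, 3): e=[146,24,42] → █
    (5,1)@(11, 3): e=[74,108,30] → █
    (6,1)@(13, 3): e=[50,136,26] → █
    (7,1)@(15, 3): e=[26,164,22] → █
    (8,1)@(17, 3): e=[2,192,18] → █
    (9,1)@(19, 3): e=[-22,220,14] → ·
    (2,3)@(5, 7): e=[106,0,106] → █  [on edge]
    (5,10)@(11, 21): e=[-106,0,318] → ·  [on edge]
  covered (27 px):
    · █ █ █ █ · · · · · · ·
    · · █ █ █ █ █ █ █ · · ·
    · · █ █ █ █ █ █ · · · ·
    · · █ █ █ █ █ · · · · ·
    · · · █ █ █ · · · · · ·
    · · · █ █ · · · · · · ·
    · · · · · · · · · · · ·
    · · · · · · · · · · · ·
    · · · · · · · · · · · ·
    · · · · · · · · · · · ·
    · · · · · · · · · · · ·
    · · · · · · · · · · · ·
T1:
  2·area = 14
  edge (19, 6)→(18, 22): d=(-1,16) right/bottom  bias=-1
  edge (18, 22)→(18, 8): d=(0,-14) top-left  bias=+0
  edge (18, 8)→(19, 6): d=(1,-2) top-left  bias=+0
  covered (0 px):
    · · · · · · · · · · · ·
    · · · · · · · · · · · ·
    · · · · · · · · · · · ·
    · · · · · · · · · · · ·
    · · · · · · · · · · · ·
    · · · · · · · · · · · ·
    · · · · · · · · · · · ·
    · · · · · · · · · · · ·
    · · · · · · · · · · · ·
    · · · · · · · · · · · ·
    · · · · · · · · · · · ·
    · · · · · · · · · · · ·
T2:
  2·area = 28  (B↔C swapped to make it positive)
  edge (14, 20)→(0, 20): d=(-14,0) right/bottom  bias=-1
  edge (0, 20)→(16, 18): d=(16,-2) top-left  bias=+0
  edge (16, 18)→(14, 20): d=(-2,2) right/bottom  bias=-1
    (11,5)@(23, 11): e=[126,-98,0] → ·  [on edge]
    (10,6)@(21, 13): e=[98,-70,0] → ·  [on edge]
    (9,7)@(19, 15): e=[70,-42,0] → ·  [on edge]
    (8,8)@(17, 17): e=[42,-14,0] → ·  [on edge]
    (4,9)@(9, 19): e=[14,2,12] → █
    (5,9)@(11, 19): e=[14,6,8] → █
    (6,9)@(13, 19): e=[14,10,4] → █
    (7,9)@(15, 19): e=[14,14,0] → ·  [on edge]
    (4,10)@(9, 21): e=[-14,34,8] → ·
    (5,10)@(11, 21): e=[-14,38,4] → ·
    (6,10)@(13, 21): e=[-14,42,0] → ·  [on edge]
    (5,11)@(11, 23): e=[-42,70,0] → ·  [on edge]
  covered (3 px):
    · · · · · · · · · · · ·
    · · · · · · · · · · · ·
    · · · · · · · · · · · ·
    · · · · · · · · · · · ·
    · · · · · · · · · · · ·
    · · · · · · · · · · · ·
    · · · · · · · · · · · ·
    · · · · · · · · · · · ·
    · · · · · · · · · · · ·
    · · · · █ █ █ · · · · ·
    · · · · · · · · · · · ·
    · · · · · · · · · · · ·
T3:
  2·area = 112
  edge (2, 8)→(24, 6): d=(22,-2) top-left  bias=+0
  edge (24, 6)→(14, 12): d=(-10,6) right/bottom  bias=-1
  edge (14, 12)→(2, 8): d=(-12,-4) top-left  bias=+0
    (6,3)@(13, 7): e=[0,56,56] → █  [on edge]
    (7,3)@(15, 7): e=[4,44,64] → █
    (8,3)@(17, 7): e=[8,32,72] → █
    (9,3)@(19, 7): e=[12,20,80] → █
    (10,3)@(21, 7): e=[16,8,88] → █
    (11,3)@(23, 7): e=[20,-4,96] → ·
    (2,4)@(5, 9): e=[28,84,0] → █  [on edge]
    (3,4)@(7, 9): e=[32,72,8] → █
    (4,4)@(9, 9): e=[36,60,16] → █
    (5,4)@(11, 9): e=[40,48,24] → █
    (9,4)@(19, 9): e=[56,0,56] → ·  [on edge]
    (10,4)@(21, 9): e=[60,-12,64] → ·
    (5,5)@(11, 11): e=[84,28,0] → █  [on edge]
    (8,6)@(17, 13): e=[140,-28,0] → ·  [on edge]
    (4,7)@(9, 15): e=[168,0,-56] → ·  [on edge]
    (11,7)@(23, 15): e=[196,-84,0] → ·  [on edge]
  covered (15 px):
    · · · · · · · · · · · ·
    · · · · · · · · · · · ·
    · · · · · · · · · · · ·
    · · · · · · █ █ █ █ █ ·
    · · █ █ █ █ █ █ █ · · ·
    · · · · · █ █ █ · · · ·
    · · · · · · · · · · · ·
    · · · · · · · · · · · ·
    · · · · · · · · · · · ·
    · · · · · · · · · · · ·
    · · · · · · · · · · · ·
    · · · · · · · · · · · ·

Answer: [[4,9],[5,9],[6,9]]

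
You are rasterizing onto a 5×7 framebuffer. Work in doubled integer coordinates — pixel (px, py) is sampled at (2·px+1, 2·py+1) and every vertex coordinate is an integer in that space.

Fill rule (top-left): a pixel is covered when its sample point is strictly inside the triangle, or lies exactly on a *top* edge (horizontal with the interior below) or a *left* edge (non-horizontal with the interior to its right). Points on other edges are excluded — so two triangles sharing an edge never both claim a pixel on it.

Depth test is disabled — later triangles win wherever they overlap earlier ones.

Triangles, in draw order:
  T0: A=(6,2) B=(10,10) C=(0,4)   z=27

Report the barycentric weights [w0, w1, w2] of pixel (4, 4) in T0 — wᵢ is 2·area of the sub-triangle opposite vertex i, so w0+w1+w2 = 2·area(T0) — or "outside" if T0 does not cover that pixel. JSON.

T0:
  2·area = 56
  edge (6, 2)→(10, 10): d=(4,8) right/bottom  bias=-1
  edge (10, 10)→(0, 4): d=(-10,-6) top-left  bias=+0
  edge (0, 4)→(6, 2): d=(6,-2) top-left  bias=+0
    (4,0)@(9, 1): e=[-28,84,0] → ·  [on edge]
    (1,1)@(3, 3): e=[28,28,0] → █  [on edge]
    (2,1)@(5, 3): e=[12,40,4] → █
    (3,1)@(7, 3): e=[-4,52,8] → ·
    (1,2)@(3, 5): e=[36,8,12] → █
    (3,2)@(7, 5): e=[4,32,20] → █
    (4,2)@(9, 5): e=[-12,44,24] → ·
    (1,3)@(3, 7): e=[44,-12,24] → ·
    (2,3)@(5, 7): e=[28,0,28] → █  [on edge]
    (4,3)@(9, 7): e=[-4,24,36] → ·
    (2,4)@(5, 9): e=[36,-20,40] → ·
    (3,4)@(7, 9): e=[20,-8,44] → ·
  covered (8 px):
    · · · · ·
    · █ █ · ·
    · █ █ █ ·
    · · █ █ ·
    · · · · █
    · · · · ·
    · · · · ·

Result: [4,48,4]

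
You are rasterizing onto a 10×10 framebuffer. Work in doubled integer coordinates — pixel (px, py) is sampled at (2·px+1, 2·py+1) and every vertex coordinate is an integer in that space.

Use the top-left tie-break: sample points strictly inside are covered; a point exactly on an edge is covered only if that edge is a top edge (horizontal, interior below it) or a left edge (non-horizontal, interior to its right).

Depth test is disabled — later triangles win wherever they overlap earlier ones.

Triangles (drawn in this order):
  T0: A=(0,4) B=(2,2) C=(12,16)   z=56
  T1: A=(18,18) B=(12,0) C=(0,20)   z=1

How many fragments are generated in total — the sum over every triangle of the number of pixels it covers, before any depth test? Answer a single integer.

T0:
  2·area = 48
  edge (0, 4)→(2, 2): d=(2,-2) top-left  bias=+0
  edge (2, 2)→(12, 16): d=(10,14) right/bottom  bias=-1
  edge (12, 16)→(0, 4): d=(-12,-12) top-left  bias=+0
    (1,0)@(3, 1): e=[0,-24,72] → ·  [on edge]
    (0,1)@(1, 3): e=[0,24,24] → #  [on edge]
    (1,1)@(3, 3): e=[4,-4,48] → ·
    (0,2)@(1, 5): e=[4,44,0] → #  [on edge]
    (1,2)@(3, 5): e=[8,16,24] → #
    (2,2)@(5, 5): e=[12,-12,48] → ·
    (0,3)@(1, 7): e=[8,64,-24] → ·
    (1,3)@(3, 7): e=[12,36,0] → #  [on edge]
    (2,3)@(5, 7): e=[16,8,24] → #
    (3,3)@(7, 7): e=[20,-20,48] → ·
    (1,4)@(3, 9): e=[16,56,-24] → ·
    (2,4)@(5, 9): e=[20,28,0] → #  [on edge]
    (3,4)@(7, 9): e=[24,0,24] → ·  [on edge]
    (3,5)@(7, 11): e=[28,20,0] → #  [on edge]
    (4,6)@(9, 13): e=[36,12,0] → #  [on edge]
    (5,7)@(11, 15): e=[44,4,0] → #  [on edge]
    (6,8)@(13, 17): e=[52,-4,0] → ·  [on edge]
    (7,9)@(15, 19): e=[60,-12,0] → ·  [on edge]
  covered (9 px):
    · · · · · · · · · ·
    # · · · · · · · · ·
    # # · · · · · · · ·
    · # # · · · · · · ·
    · · # · · · · · · ·
    · · · # · · · · · ·
    · · · · # · · · · ·
    · · · · · # · · · ·
    · · · · · · · · · ·
    · · · · · · · · · ·
T1:
  2·area = 336  (B↔C swapped to make it positive)
  edge (18, 18)→(0, 20): d=(-18,2) right/bottom  bias=-1
  edge (0, 20)→(12, 0): d=(12,-20) top-left  bias=+0
  edge (12, 0)→(18, 18): d=(6,18) right/bottom  bias=-1
    (5,1)@(11, 3): e=[284,16,36] → #
    (6,1)@(13, 3): e=[280,56,0] → ·  [on edge]
    (4,2)@(9, 5): e=[252,0,84] → #  [on edge]
    (6,2)@(13, 5): e=[244,80,12] → #
    (7,2)@(15, 5): e=[240,120,-24] → ·
    (4,3)@(9, 7): e=[216,24,96] → #
    (7,3)@(15, 7): e=[204,144,-12] → ·
    (3,4)@(7, 9): e=[184,8,144] → #
    (7,4)@(15, 9): e=[168,168,0] → ·  [on edge]
    (3,5)@(7, 11): e=[148,32,156] → #
    (7,5)@(15, 11): e=[132,192,12] → #
    (8,5)@(17, 11): e=[128,232,-24] → ·
    (1,7)@(3, 15): e=[84,0,252] → #  [on edge]
    (8,7)@(17, 15): e=[56,280,0] → ·  [on edge]
    (4,9)@(9, 19): e=[0,168,168] → ·  [on edge]
  covered (41 px):
    · · · · · · · · · ·
    · · · · · # · · · ·
    · · · · # # # · · ·
    · · · · # # # · · ·
    · · · # # # # · · ·
    · · · # # # # # · ·
    · · # # # # # # · ·
    · # # # # # # # · ·
    · # # # # # # # # ·
    # # # # · · · · · ·

Answer: 50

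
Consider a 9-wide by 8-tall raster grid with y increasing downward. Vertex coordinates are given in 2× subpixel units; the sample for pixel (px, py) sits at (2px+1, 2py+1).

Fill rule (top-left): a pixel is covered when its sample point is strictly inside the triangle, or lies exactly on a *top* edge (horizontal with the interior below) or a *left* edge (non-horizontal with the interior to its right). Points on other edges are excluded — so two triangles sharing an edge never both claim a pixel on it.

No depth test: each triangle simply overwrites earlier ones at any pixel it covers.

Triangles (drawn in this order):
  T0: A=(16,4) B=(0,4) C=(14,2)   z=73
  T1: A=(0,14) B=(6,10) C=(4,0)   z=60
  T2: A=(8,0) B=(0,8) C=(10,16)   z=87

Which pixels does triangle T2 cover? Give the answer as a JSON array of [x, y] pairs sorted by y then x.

T0:
  2·area = 32
  edge (16, 4)→(0, 4): d=(-16,0) right/bottom  bias=-1
  edge (0, 4)→(14, 2): d=(14,-2) top-left  bias=+0
  edge (14, 2)→(16, 4): d=(2,2) right/bottom  bias=-1
    (6,0)@(13, 1): e=[48,-16,0] → ·  [on edge]
    (3,1)@(7, 3): e=[16,0,16] → █  [on edge]
    (4,1)@(9, 3): e=[16,4,12] → █
    (5,1)@(11, 3): e=[16,8,8] → █
    (6,1)@(13, 3): e=[16,12,4] → █
    (7,1)@(15, 3): e=[16,16,0] → ·  [on edge]
    (3,2)@(7, 5): e=[-16,28,20] → ·
    (4,2)@(9, 5): e=[-16,32,16] → ·
    (5,2)@(11, 5): e=[-16,36,12] → ·
    (6,2)@(13, 5): e=[-16,40,8] → ·
    (8,2)@(17, 5): e=[-16,48,0] → ·  [on edge]
  covered (4 px):
    · · · · · · · · ·
    · · · █ █ █ █ · ·
    · · · · · · · · ·
    · · · · · · · · ·
    · · · · · · · · ·
    · · · · · · · · ·
    · · · · · · · · ·
    · · · · · · · · ·
T1:
  2·area = 68  (B↔C swapped to make it positive)
  edge (0, 14)→(4, 0): d=(4,-14) top-left  bias=+0
  edge (4, 0)→(6, 10): d=(2,10) right/bottom  bias=-1
  edge (6, 10)→(0, 14): d=(-6,4) right/bottom  bias=-1
    (1,2)@(3, 5): e=[6,20,42] → █
    (2,2)@(5, 5): e=[34,0,34] → ·  [on edge]
    (1,3)@(3, 7): e=[14,24,30] → █
    (2,3)@(5, 7): e=[42,4,22] → █
    (3,3)@(7, 7): e=[70,-16,14] → ·
    (1,4)@(3, 9): e=[22,28,18] → █
    (3,4)@(7, 9): e=[78,-12,2] → ·
    (0,5)@(1, 11): e=[2,52,14] → █
    (2,5)@(5, 11): e=[58,12,-2] → ·
    (0,6)@(1, 13): e=[10,56,2] → █
    (1,6)@(3, 13): e=[38,36,-6] → ·
    (0,7)@(1, 15): e=[18,60,-10] → ·
    (3,7)@(7, 15): e=[102,0,-34] → ·  [on edge]
  covered (8 px):
    · · · · · · · · ·
    · · · · · · · · ·
    · █ · · · · · · ·
    · █ █ · · · · · ·
    · █ █ · · · · · ·
    █ █ · · · · · · ·
    █ · · · · · · · ·
    · · · · · · · · ·
T2:
  2·area = 144  (B↔C swapped to make it positive)
  edge (8, 0)→(10, 16): d=(2,16) right/bottom  bias=-1
  edge (10, 16)→(0, 8): d=(-10,-8) top-left  bias=+0
  edge (0, 8)→(8, 0): d=(8,-8) top-left  bias=+0
    (3,0)@(7, 1): e=[18,126,0] → █  [on edge]
    (4,0)@(9, 1): e=[-14,142,16] → ·
    (2,1)@(5, 3): e=[54,90,0] → █  [on edge]
    (4,1)@(9, 3): e=[-10,122,32] → ·
    (1,2)@(3, 5): e=[90,54,0] → █  [on edge]
    (4,2)@(9, 5): e=[-6,102,48] → ·
    (0,3)@(1, 7): e=[126,18,0] → █  [on edge]
    (4,3)@(9, 7): e=[-2,82,64] → ·
    (0,4)@(1, 9): e=[130,-2,16] → ·
    (1,4)@(3, 9): e=[98,14,32] → █
    (4,4)@(9, 9): e=[2,62,80] → █
    (5,4)@(11, 9): e=[-30,78,96] → ·
  covered (20 px):
    · · · █ · · · · ·
    · · █ █ · · · · ·
    · █ █ █ · · · · ·
    █ █ █ █ · · · · ·
    · █ █ █ █ · · · ·
    · · █ █ █ · · · ·
    · · · █ █ · · · ·
    · · · · █ · · · ·

Final: [[3,0],[2,1],[3,1],[1,2],[2,2],[3,2],[0,3],[1,3],[2,3],[3,3],[1,4],[2,4],[3,4],[4,4],[2,5],[3,5],[4,5],[3,6],[4,6],[4,7]]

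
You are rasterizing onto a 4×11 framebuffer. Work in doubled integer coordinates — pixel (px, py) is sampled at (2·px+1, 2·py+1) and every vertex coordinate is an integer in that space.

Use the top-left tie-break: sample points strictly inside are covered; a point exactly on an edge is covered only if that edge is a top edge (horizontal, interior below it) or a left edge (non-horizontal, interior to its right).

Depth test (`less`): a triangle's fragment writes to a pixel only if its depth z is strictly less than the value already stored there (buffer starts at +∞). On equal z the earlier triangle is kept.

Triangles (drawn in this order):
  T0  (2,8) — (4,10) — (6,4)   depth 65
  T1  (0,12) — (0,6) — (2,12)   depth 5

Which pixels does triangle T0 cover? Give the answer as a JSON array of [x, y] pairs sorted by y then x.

T0:
  2·area = 16  (B↔C swapped to make it positive)
  edge (2, 8)→(6, 4): d=(4,-4) top-left  bias=+0
  edge (6, 4)→(4, 10): d=(-2,6) right/bottom  bias=-1
  edge (4, 10)→(2, 8): d=(-2,-2) top-left  bias=+0
    (3,0)@(7, 1): e=[-8,0,24] → .  [on edge]
    (3,1)@(7, 3): e=[0,-4,20] → .  [on edge]
    (2,2)@(5, 5): e=[0,4,12] → X  [on edge]
    (3,2)@(7, 5): e=[8,-8,16] → .
    (0,3)@(1, 7): e=[-8,24,0] → .  [on edge]
    (1,3)@(3, 7): e=[0,12,4] → X  [on edge]
    (2,3)@(5, 7): e=[8,0,8] → .  [on edge]
    (0,4)@(1, 9): e=[0,20,-4] → .  [on edge]
    (1,4)@(3, 9): e=[8,8,0] → X  [on edge]
    (2,4)@(5, 9): e=[16,-4,4] → .
    (1,5)@(3, 11): e=[16,4,-4] → .
    (2,5)@(5, 11): e=[24,-8,0] → .  [on edge]
    (1,6)@(3, 13): e=[24,0,-8] → .  [on edge]
    (3,6)@(7, 13): e=[40,-24,0] → .  [on edge]
    (0,9)@(1, 19): e=[40,0,-24] → .  [on edge]
  covered (3 px):
    . . . .
    . . . .
    . . X .
    . X . .
    . X . .
    . . . .
    . . . .
    . . . .
    . . . .
    . . . .
    . . . .
T1:
  2·area = 12
  edge (0, 12)→(0, 6): d=(0,-6) top-left  bias=+0
  edge (0, 6)→(2, 12): d=(2,6) right/bottom  bias=-1
  edge (2, 12)→(0, 12): d=(-2,0) right/bottom  bias=-1
    (0,4)@(1, 9): e=[6,0,6] → .  [on edge]
    (0,5)@(1, 11): e=[6,4,2] → X
    (1,5)@(3, 11): e=[18,-8,2] → .
    (0,6)@(1, 13): e=[6,8,-2] → .
    (1,7)@(3, 15): e=[18,0,-6] → .  [on edge]
    (2,10)@(5, 21): e=[30,0,-18] → .  [on edge]
  covered (1 px):
    . . . .
    . . . .
    . . . .
    . . . .
    . . . .
    X . . .
    . . . .
    . . . .
    . . . .
    . . . .
    . . . .

Answer: [[2,2],[1,3],[1,4]]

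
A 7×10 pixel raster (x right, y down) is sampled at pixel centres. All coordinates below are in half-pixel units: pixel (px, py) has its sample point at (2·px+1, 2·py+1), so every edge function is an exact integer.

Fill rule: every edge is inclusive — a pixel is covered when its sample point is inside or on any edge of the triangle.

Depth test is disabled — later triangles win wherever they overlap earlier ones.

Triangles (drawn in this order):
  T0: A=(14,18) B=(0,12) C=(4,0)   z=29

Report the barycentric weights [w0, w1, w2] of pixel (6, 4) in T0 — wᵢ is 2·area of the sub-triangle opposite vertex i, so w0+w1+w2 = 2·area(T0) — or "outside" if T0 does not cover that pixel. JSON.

T0:
  2·area = 192
  edge (14, 18)→(0, 12): d=(-14,-6) inclusive
  edge (0, 12)→(4, 0): d=(4,-12) inclusive
  edge (4, 0)→(14, 18): d=(10,18) inclusive
    (1,1)@(3, 3): e=[144,0,48] → █  [on edge]
    (2,1)@(5, 3): e=[156,24,12] → █
    (3,1)@(7, 3): e=[168,48,-24] → ·
    (1,2)@(3, 5): e=[116,8,68] → █
    (3,2)@(7, 5): e=[140,56,-4] → ·
    (1,3)@(3, 7): e=[88,16,88] → █
    (3,3)@(7, 7): e=[112,64,16] → █
    (4,3)@(9, 7): e=[124,88,-20] → ·
    (0,4)@(1, 9): e=[48,0,144] → █  [on edge]
    (4,4)@(9, 9): e=[96,96,0] → █  [on edge]
    (5,4)@(11, 9): e=[108,120,-36] → ·
    (0,5)@(1, 11): e=[20,8,164] → █
    (3,7)@(7, 15): e=[0,96,96] → █  [on edge]
  covered (26 px):
    · · · · · · ·
    · █ █ · · · ·
    · █ █ · · · ·
    · █ █ █ · · ·
    █ █ █ █ █ · ·
    █ █ █ █ █ · ·
    · █ █ █ █ █ ·
    · · · █ █ █ ·
    · · · · · · █
    · · · · · · ·

Answer: "outside"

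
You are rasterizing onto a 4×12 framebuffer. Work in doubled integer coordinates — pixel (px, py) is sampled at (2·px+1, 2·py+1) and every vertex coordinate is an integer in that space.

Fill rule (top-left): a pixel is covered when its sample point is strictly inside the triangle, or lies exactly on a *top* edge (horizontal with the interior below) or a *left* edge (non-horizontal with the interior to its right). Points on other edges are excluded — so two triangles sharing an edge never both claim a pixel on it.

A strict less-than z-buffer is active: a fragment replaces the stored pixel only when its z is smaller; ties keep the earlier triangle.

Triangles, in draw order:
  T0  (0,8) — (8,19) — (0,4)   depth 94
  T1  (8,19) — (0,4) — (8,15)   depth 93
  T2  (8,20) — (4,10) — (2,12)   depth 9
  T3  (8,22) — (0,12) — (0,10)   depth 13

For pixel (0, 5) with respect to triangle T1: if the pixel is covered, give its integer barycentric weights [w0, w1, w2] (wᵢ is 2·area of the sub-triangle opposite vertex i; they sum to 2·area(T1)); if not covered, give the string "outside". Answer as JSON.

T0:
  2·area = 32  (B↔C swapped to make it positive)
  edge (0, 8)→(0, 4): d=(0,-4) top-left  bias=+0
  edge (0, 4)→(8, 19): d=(8,15) right/bottom  bias=-1
  edge (8, 19)→(0, 8): d=(-8,-11) top-left  bias=+0
    (0,3)@(1, 7): e=[4,9,19] → X
    (1,3)@(3, 7): e=[12,-21,41] → .
    (0,4)@(1, 9): e=[4,25,3] → X
    (1,4)@(3, 9): e=[12,-5,25] → .
    (0,5)@(1, 11): e=[4,41,-13] → .
    (1,5)@(3, 11): e=[12,11,9] → X
    (2,5)@(5, 11): e=[20,-19,31] → .
    (1,6)@(3, 13): e=[12,27,-7] → .
  covered (3 px):
    . . . .
    . . . .
    . . . .
    X . . .
    X . . .
    . X . .
    . . . .
    . . . .
    . . . .
    . . . .
    . . . .
    . . . .
T1:
  2·area = 32
  edge (8, 19)→(0, 4): d=(-8,-15) top-left  bias=+0
  edge (0, 4)→(8, 15): d=(8,11) right/bottom  bias=-1
  edge (8, 15)→(8, 19): d=(0,4) right/bottom  bias=-1
    (1,4)@(3, 9): e=[5,7,20] → X
    (2,4)@(5, 9): e=[35,-15,12] → .
    (1,5)@(3, 11): e=[-11,23,20] → .
    (2,5)@(5, 11): e=[19,1,12] → X
    (3,5)@(7, 11): e=[49,-21,4] → .
    (2,6)@(5, 13): e=[3,17,12] → X
    (3,6)@(7, 13): e=[33,-5,4] → .
    (2,7)@(5, 15): e=[-13,33,12] → .
    (3,7)@(7, 15): e=[17,11,4] → X
    (3,8)@(7, 17): e=[1,27,4] → X
    (3,9)@(7, 19): e=[-15,43,4] → .
  covered (5 px):
    . . . .
    . . . .
    . . . .
    . . . .
    . X . .
    . . X .
    . . X .
    . . . X
    . . . X
    . . . .
    . . . .
    . . . .
T2:
  2·area = 28  (B↔C swapped to make it positive)
  edge (8, 20)→(2, 12): d=(-6,-8) top-left  bias=+0
  edge (2, 12)→(4, 10): d=(2,-2) top-left  bias=+0
  edge (4, 10)→(8, 20): d=(4,10) right/bottom  bias=-1
    (3,3)@(7, 7): e=[70,0,-42] → .  [on edge]
    (2,4)@(5, 9): e=[42,0,-14] → .  [on edge]
    (1,5)@(3, 11): e=[14,0,14] → X  [on edge]
    (2,5)@(5, 11): e=[30,4,-6] → .
    (0,6)@(1, 13): e=[-14,0,42] → .  [on edge]
    (1,6)@(3, 13): e=[2,4,22] → X
    (2,6)@(5, 13): e=[18,8,2] → X
    (3,6)@(7, 13): e=[34,12,-18] → .
    (1,7)@(3, 15): e=[-10,8,30] → .
    (2,7)@(5, 15): e=[6,12,10] → X
    (3,7)@(7, 15): e=[22,16,-10] → .
    (2,8)@(5, 17): e=[-6,16,18] → .
  covered (4 px):
    . . . .
    . . . .
    . . . .
    . . . .
    . . . .
    . X . .
    . X X .
    . . X .
    . . . .
    . . . .
    . . . .
    . . . .
T3:
  2·area = 16
  edge (8, 22)→(0, 12): d=(-8,-10) top-left  bias=+0
  edge (0, 12)→(0, 10): d=(0,-2) top-left  bias=+0
  edge (0, 10)→(8, 22): d=(8,12) right/bottom  bias=-1
    (0,6)@(1, 13): e=[2,2,12] → X
    (1,6)@(3, 13): e=[22,6,-12] → .
    (0,7)@(1, 15): e=[-14,2,28] → .
    (1,7)@(3, 15): e=[6,6,4] → X
    (2,7)@(5, 15): e=[26,10,-20] → .
    (1,8)@(3, 17): e=[-10,6,20] → .
  covered (2 px):
    . . . .
    . . . .
    . . . .
    . . . .
    . . . .
    . . . .
    X . . .
    . X . .
    . . . .
    . . . .
    . . . .
    . . . .

Result: "outside"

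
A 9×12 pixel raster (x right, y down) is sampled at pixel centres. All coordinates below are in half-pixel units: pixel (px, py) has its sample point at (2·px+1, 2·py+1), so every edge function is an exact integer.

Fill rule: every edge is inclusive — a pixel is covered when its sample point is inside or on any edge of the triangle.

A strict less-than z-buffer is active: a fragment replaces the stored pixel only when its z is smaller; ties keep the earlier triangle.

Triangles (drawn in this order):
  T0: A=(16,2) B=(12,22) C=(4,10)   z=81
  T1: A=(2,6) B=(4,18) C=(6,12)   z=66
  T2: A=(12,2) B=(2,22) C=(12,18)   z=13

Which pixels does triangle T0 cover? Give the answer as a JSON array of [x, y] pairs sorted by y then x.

T0:
  2·area = 208
  edge (16, 2)→(12, 22): d=(-4,20) inclusive
  edge (12, 22)→(4, 10): d=(-8,-12) inclusive
  edge (4, 10)→(16, 2): d=(12,-8) inclusive
    (7,1)@(15, 3): e=[16,188,4] → █
    (8,1)@(17, 3): e=[-24,212,20] → ·
    (6,2)@(13, 5): e=[48,148,12] → █
    (8,2)@(17, 5): e=[-32,196,44] → ·
    (4,3)@(9, 7): e=[120,84,4] → █
    (5,3)@(11, 7): e=[80,108,20] → █
    (7,3)@(15, 7): e=[0,156,52] → █  [on edge]
    (8,3)@(17, 7): e=[-40,180,68] → ·
    (3,4)@(7, 9): e=[152,44,12] → █
    (7,4)@(15, 9): e=[-8,140,76] → ·
    (2,5)@(5, 11): e=[184,4,20] → █
    (7,5)@(15, 11): e=[-16,124,100] → ·
    (6,8)@(13, 17): e=[0,52,156] → █  [on edge]
  covered (27 px):
    · · · · · · · · ·
    · · · · · · · █ ·
    · · · · · · █ █ ·
    · · · · █ █ █ █ ·
    · · · █ █ █ █ · ·
    · · █ █ █ █ █ · ·
    · · · █ █ █ █ · ·
    · · · · █ █ █ · ·
    · · · · █ █ █ · ·
    · · · · · █ · · ·
    · · · · · · · · ·
    · · · · · · · · ·
T1:
  2·area = 36  (B↔C swapped to make it positive)
  edge (2, 6)→(6, 12): d=(4,6) inclusive
  edge (6, 12)→(4, 18): d=(-2,6) inclusive
  edge (4, 18)→(2, 6): d=(-2,-12) inclusive
    (4,1)@(9, 3): e=[-54,0,90] → ·  [on edge]
    (1,4)@(3, 9): e=[6,24,6] → █
    (2,4)@(5, 9): e=[-6,12,30] → ·
    (3,4)@(7, 9): e=[-18,0,54] → ·  [on edge]
    (1,5)@(3, 11): e=[14,20,2] → █
    (2,5)@(5, 11): e=[2,8,26] → █
    (3,5)@(7, 11): e=[-10,-4,50] → ·
    (1,6)@(3, 13): e=[22,16,-2] → ·
    (2,6)@(5, 13): e=[10,4,22] → █
    (3,6)@(7, 13): e=[-2,-8,46] → ·
    (2,7)@(5, 15): e=[18,0,18] → █  [on edge]
    (3,7)@(7, 15): e=[6,-12,42] → ·
    (1,10)@(3, 21): e=[54,0,-18] → ·  [on edge]
  covered (5 px):
    · · · · · · · · ·
    · · · · · · · · ·
    · · · · · · · · ·
    · · · · · · · · ·
    · █ · · · · · · ·
    · █ █ · · · · · ·
    · · █ · · · · · ·
    · · █ · · · · · ·
    · · · · · · · · ·
    · · · · · · · · ·
    · · · · · · · · ·
    · · · · · · · · ·
T2:
  2·area = 160  (B↔C swapped to make it positive)
  edge (12, 2)→(12, 18): d=(0,16) inclusive
  edge (12, 18)→(2, 22): d=(-10,4) inclusive
  edge (2, 22)→(12, 2): d=(10,-20) inclusive
    (5,2)@(11, 5): e=[16,134,10] → █
    (6,2)@(13, 5): e=[-16,126,50] → ·
    (5,3)@(11, 7): e=[16,114,30] → █
    (6,3)@(13, 7): e=[-16,106,70] → ·
    (4,4)@(9, 9): e=[48,102,10] → █
    (6,4)@(13, 9): e=[-16,86,90] → ·
    (4,5)@(9, 11): e=[48,82,30] → █
    (6,5)@(13, 11): e=[-16,66,110] → ·
    (3,6)@(7, 13): e=[80,70,10] → █
    (6,6)@(13, 13): e=[-16,46,130] → ·
    (3,7)@(7, 15): e=[80,50,30] → █
    (6,7)@(13, 15): e=[-16,26,150] → ·
  covered (20 px):
    · · · · · · · · ·
    · · · · · · · · ·
    · · · · · █ · · ·
    · · · · · █ · · ·
    · · · · █ █ · · ·
    · · · · █ █ · · ·
    · · · █ █ █ · · ·
    · · · █ █ █ · · ·
    · · █ █ █ █ · · ·
    · · █ █ █ · · · ·
    · █ · · · · · · ·
    · · · · · · · · ·

Final: [[7,1],[6,2],[7,2],[4,3],[5,3],[6,3],[7,3],[3,4],[4,4],[5,4],[6,4],[2,5],[3,5],[4,5],[5,5],[6,5],[3,6],[4,6],[5,6],[6,6],[4,7],[5,7],[6,7],[4,8],[5,8],[6,8],[5,9]]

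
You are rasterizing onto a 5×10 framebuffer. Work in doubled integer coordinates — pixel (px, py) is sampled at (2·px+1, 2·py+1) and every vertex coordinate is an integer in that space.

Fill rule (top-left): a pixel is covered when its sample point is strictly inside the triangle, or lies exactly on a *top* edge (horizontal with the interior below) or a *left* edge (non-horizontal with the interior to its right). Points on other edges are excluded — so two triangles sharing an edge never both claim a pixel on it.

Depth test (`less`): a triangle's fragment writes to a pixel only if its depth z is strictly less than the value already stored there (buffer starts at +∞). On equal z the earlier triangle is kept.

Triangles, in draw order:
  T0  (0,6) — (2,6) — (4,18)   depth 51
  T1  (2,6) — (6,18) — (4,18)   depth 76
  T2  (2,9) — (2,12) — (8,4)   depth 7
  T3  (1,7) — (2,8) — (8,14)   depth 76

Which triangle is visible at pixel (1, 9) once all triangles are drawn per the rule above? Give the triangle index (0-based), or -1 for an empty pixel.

T0:
  2·area = 24
  edge (0, 6)→(2, 6): d=(2,0) top-left  bias=+0
  edge (2, 6)→(4, 18): d=(2,12) right/bottom  bias=-1
  edge (4, 18)→(0, 6): d=(-4,-12) top-left  bias=+0
    (0,3)@(1, 7): e=[2,14,8] → X
    (1,3)@(3, 7): e=[2,-10,32] → .
    (0,4)@(1, 9): e=[6,18,0] → X  [on edge]
    (1,4)@(3, 9): e=[6,-6,24] → .
    (0,5)@(1, 11): e=[10,22,-8] → .
    (1,6)@(3, 13): e=[14,2,8] → X
    (2,6)@(5, 13): e=[14,-22,32] → .
    (1,7)@(3, 15): e=[18,6,0] → X  [on edge]
    (2,7)@(5, 15): e=[18,-18,24] → .
    (1,8)@(3, 17): e=[22,10,-8] → .
  covered (4 px):
    . . . . .
    . . . . .
    . . . . .
    X . . . .
    X . . . .
    . . . . .
    . X . . .
    . X . . .
    . . . . .
    . . . . .
T1:
  2·area = 24
  edge (2, 6)→(6, 18): d=(4,12) right/bottom  bias=-1
  edge (6, 18)→(4, 18): d=(-2,0) right/bottom  bias=-1
  edge (4, 18)→(2, 6): d=(-2,-12) top-left  bias=+0
    (0,1)@(1, 3): e=[0,30,-6] → .  [on edge]
    (1,4)@(3, 9): e=[0,18,6] → .  [on edge]
    (1,5)@(3, 11): e=[8,14,2] → X
    (2,5)@(5, 11): e=[-16,14,26] → .
    (1,6)@(3, 13): e=[16,10,-2] → .
    (2,7)@(5, 15): e=[0,6,18] → .  [on edge]
    (2,8)@(5, 17): e=[8,2,14] → X
    (3,8)@(7, 17): e=[-16,2,38] → .
    (2,9)@(5, 19): e=[16,-2,10] → .
  covered (2 px):
    . . . . .
    . . . . .
    . . . . .
    . . . . .
    . . . . .
    . X . . .
    . . . . .
    . . . . .
    . . X . .
    . . . . .
T2:
  2·area = 18  (B↔C swapped to make it positive)
  edge (2, 9)→(8, 4): d=(6,-5) top-left  bias=+0
  edge (8, 4)→(2, 12): d=(-6,8) right/bottom  bias=-1
  edge (2, 12)→(2, 9): d=(0,-3) top-left  bias=+0
    (3,2)@(7, 5): e=[1,2,15] → X
    (4,2)@(9, 5): e=[11,-14,21] → .
    (2,3)@(5, 7): e=[3,6,9] → X
    (3,3)@(7, 7): e=[13,-10,15] → .
    (1,4)@(3, 9): e=[5,10,3] → X
    (2,4)@(5, 9): e=[15,-6,9] → .
    (1,5)@(3, 11): e=[17,-2,3] → .
  covered (3 px):
    . . . . .
    . . . . .
    . . . X .
    . . X . .
    . X . . .
    . . . . .
    . . . . .
    . . . . .
    . . . . .
    . . . . .
T3:
  degenerate (2·area = 0) — covers nothing

Z-buffer (winner per pixel, '.' = empty):
  . . . . .
  . . . . .
  . . . 2 .
  0 . 2 . .
  0 2 . . .
  . 1 . . .
  . 0 . . .
  . 0 . . .
  . . 1 . .
  . . . . .

Result: -1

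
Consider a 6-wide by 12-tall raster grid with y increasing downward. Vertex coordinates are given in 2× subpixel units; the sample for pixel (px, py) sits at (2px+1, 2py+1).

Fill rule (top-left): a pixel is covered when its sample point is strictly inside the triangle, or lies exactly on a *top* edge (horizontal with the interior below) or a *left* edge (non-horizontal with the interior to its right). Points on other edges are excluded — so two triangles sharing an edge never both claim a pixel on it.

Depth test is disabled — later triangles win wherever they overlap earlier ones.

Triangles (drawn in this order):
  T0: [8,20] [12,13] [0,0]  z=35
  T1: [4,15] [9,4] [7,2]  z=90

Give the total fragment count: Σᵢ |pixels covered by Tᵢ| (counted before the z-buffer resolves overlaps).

T0:
  2·area = 136  (B↔C swapped to make it positive)
  edge (8, 20)→(0, 0): d=(-8,-20) top-left  bias=+0
  edge (0, 0)→(12, 13): d=(12,13) right/bottom  bias=-1
  edge (12, 13)→(8, 20): d=(-4,7) right/bottom  bias=-1
    (1,2)@(3, 5): e=[20,21,95] → █
    (2,2)@(5, 5): e=[60,-5,81] → ·
    (1,3)@(3, 7): e=[4,45,87] → █
    (2,3)@(5, 7): e=[44,19,73] → █
    (3,3)@(7, 7): e=[84,-7,59] → ·
    (1,4)@(3, 9): e=[-12,69,79] → ·
    (2,4)@(5, 9): e=[28,43,65] → █
    (3,4)@(7, 9): e=[68,17,51] → █
    (4,4)@(9, 9): e=[108,-9,37] → ·
    (2,5)@(5, 11): e=[12,67,57] → █
    (4,5)@(9, 11): e=[92,15,29] → █
    (5,5)@(11, 11): e=[132,-11,15] → ·
  covered (15 px):
    · · · · · ·
    · · · · · ·
    · █ · · · ·
    · █ █ · · ·
    · · █ █ · ·
    · · █ █ █ ·
    · · · █ █ █
    · · · █ █ ·
    · · · █ █ ·
    · · · · · ·
    · · · · · ·
    · · · · · ·
T1:
  2·area = 32  (B↔C swapped to make it positive)
  edge (4, 15)→(7, 2): d=(3,-13) top-left  bias=+0
  edge (7, 2)→(9, 4): d=(2,2) right/bottom  bias=-1
  edge (9, 4)→(4, 15): d=(-5,11) right/bottom  bias=-1
    (3,1)@(7, 3): e=[3,2,27] → █
    (4,1)@(9, 3): e=[29,-2,5] → ·
    (3,2)@(7, 5): e=[9,6,17] → █
    (4,2)@(9, 5): e=[35,2,-5] → ·
    (3,3)@(7, 7): e=[15,10,7] → █
    (4,3)@(9, 7): e=[41,6,-15] → ·
    (3,4)@(7, 9): e=[21,14,-3] → ·
    (2,5)@(5, 11): e=[1,22,9] → █
    (3,5)@(7, 11): e=[27,18,-13] → ·
    (2,6)@(5, 13): e=[7,26,-1] → ·
  covered (4 px):
    · · · · · ·
    · · · █ · ·
    · · · █ · ·
    · · · █ · ·
    · · · · · ·
    · · █ · · ·
    · · · · · ·
    · · · · · ·
    · · · · · ·
    · · · · · ·
    · · · · · ·
    · · · · · ·

Answer: 19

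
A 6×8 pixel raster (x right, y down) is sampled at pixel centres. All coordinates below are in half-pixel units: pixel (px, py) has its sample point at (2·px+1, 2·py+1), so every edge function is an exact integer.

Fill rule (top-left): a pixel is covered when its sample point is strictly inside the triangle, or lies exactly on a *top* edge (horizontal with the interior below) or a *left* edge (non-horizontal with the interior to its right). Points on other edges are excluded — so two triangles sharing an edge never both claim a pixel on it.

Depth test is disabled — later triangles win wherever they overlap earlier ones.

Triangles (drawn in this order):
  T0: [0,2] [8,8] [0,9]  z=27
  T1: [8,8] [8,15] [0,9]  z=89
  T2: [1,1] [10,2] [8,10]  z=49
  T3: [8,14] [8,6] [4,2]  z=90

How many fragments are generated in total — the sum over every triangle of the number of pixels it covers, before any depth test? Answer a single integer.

T0:
  2·area = 56
  edge (0, 2)→(8, 8): d=(8,6) right/bottom  bias=-1
  edge (8, 8)→(0, 9): d=(-8,1) right/bottom  bias=-1
  edge (0, 9)→(0, 2): d=(0,-7) top-left  bias=+0
    (0,1)@(1, 3): e=[2,47,7] → █
    (1,1)@(3, 3): e=[-10,45,21] → ·
    (0,2)@(1, 5): e=[18,31,7] → █
    (1,2)@(3, 5): e=[6,29,21] → █
    (2,2)@(5, 5): e=[-6,27,35] → ·
    (0,3)@(1, 7): e=[34,15,7] → █
    (2,3)@(5, 7): e=[10,11,35] → █
    (3,3)@(7, 7): e=[-2,9,49] → ·
    (0,4)@(1, 9): e=[50,-1,7] → ·
    (1,4)@(3, 9): e=[38,-3,21] → ·
    (2,4)@(5, 9): e=[26,-5,35] → ·
  covered (6 px):
    · · · · · ·
    █ · · · · ·
    █ █ · · · ·
    █ █ █ · · ·
    · · · · · ·
    · · · · · ·
    · · · · · ·
    · · · · · ·
T1:
  2·area = 56
  edge (8, 8)→(8, 15): d=(0,7) right/bottom  bias=-1
  edge (8, 15)→(0, 9): d=(-8,-6) top-left  bias=+0
  edge (0, 9)→(8, 8): d=(8,-1) top-left  bias=+0
    (0,4)@(1, 9): e=[49,6,1] → █
    (1,4)@(3, 9): e=[35,18,3] → █
    (2,4)@(5, 9): e=[21,30,5] → █
    (3,4)@(7, 9): e=[7,42,7] → █
    (4,4)@(9, 9): e=[-7,54,9] → ·
    (0,5)@(1, 11): e=[49,-10,17] → ·
    (1,5)@(3, 11): e=[35,2,19] → █
    (4,5)@(9, 11): e=[-7,38,25] → ·
    (1,6)@(3, 13): e=[35,-14,35] → ·
    (2,6)@(5, 13): e=[21,-2,37] → ·
    (3,6)@(7, 13): e=[7,10,39] → █
    (4,6)@(9, 13): e=[-7,22,41] → ·
  covered (8 px):
    · · · · · ·
    · · · · · ·
    · · · · · ·
    · · · · · ·
    █ █ █ █ · ·
    · █ █ █ · ·
    · · · █ · ·
    · · · · · ·
T2:
  2·area = 74
  edge (1, 1)→(10, 2): d=(9,1) right/bottom  bias=-1
  edge (10, 2)→(8, 10): d=(-2,8) right/bottom  bias=-1
  edge (8, 10)→(1, 1): d=(-7,-9) top-left  bias=+0
    (0,0)@(1, 1): e=[0,74,0] → ·  [on edge]
    (1,1)@(3, 3): e=[16,54,4] → █
    (2,1)@(5, 3): e=[14,38,22] → █
    (3,1)@(7, 3): e=[12,22,40] → █
    (4,1)@(9, 3): e=[10,6,58] → █
    (5,1)@(11, 3): e=[8,-10,76] → ·
    (1,2)@(3, 5): e=[34,50,-10] → ·
    (2,2)@(5, 5): e=[32,34,8] → █
    (5,2)@(11, 5): e=[26,-14,62] → ·
    (2,3)@(5, 7): e=[50,30,-6] → ·
    (3,3)@(7, 7): e=[48,14,12] → █
    (4,3)@(9, 7): e=[46,-2,30] → ·
  covered (8 px):
    · · · · · ·
    · █ █ █ █ ·
    · · █ █ █ ·
    · · · █ · ·
    · · · · · ·
    · · · · · ·
    · · · · · ·
    · · · · · ·
T3:
  2·area = 32  (B↔C swapped to make it positive)
  edge (8, 14)→(4, 2): d=(-4,-12) top-left  bias=+0
  edge (4, 2)→(8, 6): d=(4,4) right/bottom  bias=-1
  edge (8, 6)→(8, 14): d=(0,8) right/bottom  bias=-1
    (1,0)@(3, 1): e=[-8,0,40] → ·  [on edge]
    (2,1)@(5, 3): e=[8,0,24] → ·  [on edge]
    (2,2)@(5, 5): e=[0,8,24] → █  [on edge]
    (3,2)@(7, 5): e=[24,0,8] → ·  [on edge]
    (2,3)@(5, 7): e=[-8,16,24] → ·
    (3,3)@(7, 7): e=[16,8,8] → █
    (4,3)@(9, 7): e=[40,0,-8] → ·  [on edge]
    (3,4)@(7, 9): e=[8,16,8] → █
    (4,4)@(9, 9): e=[32,8,-8] → ·
    (5,4)@(11, 9): e=[56,0,-24] → ·  [on edge]
    (3,5)@(7, 11): e=[0,24,8] → █  [on edge]
    (4,5)@(9, 11): e=[24,16,-8] → ·
  covered (4 px):
    · · · · · ·
    · · · · · ·
    · · █ · · ·
    · · · █ · ·
    · · · █ · ·
    · · · █ · ·
    · · · · · ·
    · · · · · ·

Answer: 26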